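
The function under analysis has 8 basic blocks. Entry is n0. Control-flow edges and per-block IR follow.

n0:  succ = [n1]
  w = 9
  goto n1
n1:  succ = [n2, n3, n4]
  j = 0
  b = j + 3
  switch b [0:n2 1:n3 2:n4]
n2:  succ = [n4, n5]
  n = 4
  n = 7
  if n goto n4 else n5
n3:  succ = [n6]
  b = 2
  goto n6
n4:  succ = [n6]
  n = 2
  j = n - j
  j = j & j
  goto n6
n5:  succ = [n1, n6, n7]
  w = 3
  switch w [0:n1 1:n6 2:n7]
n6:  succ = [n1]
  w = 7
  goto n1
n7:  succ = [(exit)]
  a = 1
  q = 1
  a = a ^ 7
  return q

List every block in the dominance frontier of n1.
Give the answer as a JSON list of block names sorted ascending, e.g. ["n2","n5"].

idom tree: n1←n0 n2←n1 n3←n1 n4←n1 n5←n2 n6←n1 n7←n5
Dom at joins:
  n1: preds {n0,n5,n6}: {n0} ∩ {n0,n1,n2,n5} ∩ {n0,n1,n6} = {n0}; idom=n0
  n4: preds {n1,n2}: {n0,n1} ∩ {n0,n1,n2} = {n0,n1}; idom=n1
  n6: preds {n3,n4,n5}: {n0,n1,n3} ∩ {n0,n1,n4} ∩ {n0,n1,n2,n5} = {n0,n1}; idom=n1

Frontier:
  n1←n0: walk · to n0
  n1←n5: walk n5→n2→n1 to n0
  n1←n6: walk n6→n1 to n0
  n4←n1: walk · to n1
  n4←n2: walk n2 to n1
  n6←n3: walk n3 to n1
  n6←n4: walk n4 to n1
  n6←n5: walk n5→n2 to n1
  DF(n0)=∅
  DF(n1)={n1}
  DF(n2)={n1,n4,n6}
  DF(n3)={n6}
  DF(n4)={n6}
  DF(n5)={n1,n6}
  DF(n6)={n1}
  DF(n7)=∅

DF(n1) = ["n1"]

Answer: ["n1"]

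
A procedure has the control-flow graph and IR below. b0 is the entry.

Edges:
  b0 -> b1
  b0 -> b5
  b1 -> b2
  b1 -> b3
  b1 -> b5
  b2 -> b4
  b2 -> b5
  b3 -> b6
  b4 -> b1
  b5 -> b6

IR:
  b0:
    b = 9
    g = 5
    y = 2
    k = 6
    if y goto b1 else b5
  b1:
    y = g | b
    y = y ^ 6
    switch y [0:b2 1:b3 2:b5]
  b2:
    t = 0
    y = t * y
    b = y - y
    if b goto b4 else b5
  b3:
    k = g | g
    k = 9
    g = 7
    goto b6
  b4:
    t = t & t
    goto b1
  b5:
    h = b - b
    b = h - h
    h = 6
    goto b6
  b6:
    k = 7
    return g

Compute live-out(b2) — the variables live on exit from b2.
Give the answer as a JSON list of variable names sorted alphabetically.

Answer: ["b", "g", "t"]

Analysis:
Block summaries:
  b0: {b,g,k,y} / ∅
  b1: {y} / {b,g}
  b2: {b,t,y} / {y}
  b3: {g,k} / {g}
  b4: {t} / {t}
  b5: {b,h} / {b}
  b6: {k} / {g}

Backward fixpoint:
  b0: in=∅ out={b,g}
  b1: in={b,g} out={b,g,y}
  b2: in={g,y} out={b,g,t}
  b3: in={g} out={g}
  b4: in={b,g,t} out={b,g}
  b5: in={b,g} out={g}
  b6: in={g} out=∅

live-out(b2) = ["b", "g", "t"]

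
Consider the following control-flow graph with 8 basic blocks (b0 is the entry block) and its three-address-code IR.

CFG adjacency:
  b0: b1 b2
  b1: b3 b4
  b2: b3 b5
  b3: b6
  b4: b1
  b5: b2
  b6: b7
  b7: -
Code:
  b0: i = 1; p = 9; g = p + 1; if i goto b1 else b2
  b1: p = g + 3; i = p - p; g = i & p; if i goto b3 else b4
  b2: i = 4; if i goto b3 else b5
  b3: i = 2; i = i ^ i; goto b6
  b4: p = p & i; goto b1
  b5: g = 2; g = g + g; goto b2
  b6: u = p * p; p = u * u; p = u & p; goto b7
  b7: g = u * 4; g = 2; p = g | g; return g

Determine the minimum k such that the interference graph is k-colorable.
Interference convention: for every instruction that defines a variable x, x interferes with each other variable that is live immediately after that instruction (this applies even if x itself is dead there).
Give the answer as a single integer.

Answer: 3

Working:
Block summaries:
  b0: def={g,i,p} ue=∅
  b1: def={g,i,p} ue={g}
  b2: def={i} ue=∅
  b3: def={i} ue=∅
  b4: def={p} ue={i,p}
  b5: def={g} ue=∅
  b6: def={p,u} ue={p}
  b7: def={g,p} ue={u}

Live sets:
  b0 li=∅ lo={g,p}
  b1 li={g} lo={g,i,p}
  b2 li={p} lo={p}
  b3 li={p} lo={p}
  b4 li={g,i,p} lo={g}
  b5 li={p} lo={p}
  b6 li={p} lo={u}
  b7 li={u} lo=∅

Interfere edges:
  g — {i,p}
  i — {g,p}
  p — {g,i,u}
  u — {p}

Colouring:
  {g,i,p} pairwise interfere (3-clique) ⇒ χ ≥ 3
  3-colouring: c0={p}  c1={g,u}  c2={i}
  χ = 3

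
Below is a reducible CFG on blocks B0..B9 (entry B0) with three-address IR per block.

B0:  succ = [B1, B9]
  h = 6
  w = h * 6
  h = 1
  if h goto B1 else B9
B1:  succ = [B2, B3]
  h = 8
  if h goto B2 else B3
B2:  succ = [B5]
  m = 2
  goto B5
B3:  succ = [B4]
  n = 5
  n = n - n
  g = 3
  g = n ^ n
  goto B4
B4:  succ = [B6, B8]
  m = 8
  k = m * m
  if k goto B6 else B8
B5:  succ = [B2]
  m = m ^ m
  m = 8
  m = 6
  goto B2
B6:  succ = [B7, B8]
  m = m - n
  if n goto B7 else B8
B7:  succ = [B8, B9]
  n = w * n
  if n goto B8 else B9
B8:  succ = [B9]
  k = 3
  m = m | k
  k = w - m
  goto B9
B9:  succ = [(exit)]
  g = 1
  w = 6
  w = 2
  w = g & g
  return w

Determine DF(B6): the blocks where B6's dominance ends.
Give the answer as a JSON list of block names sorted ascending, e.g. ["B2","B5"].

Answer: ["B8", "B9"]

Analysis:
idom tree: B1←B0 B2←B1 B3←B1 B4←B3 B5←B2 B6←B4 B7←B6 B8←B4 B9←B0
Dom at joins:
  B2: preds {B1,B5}: {B0,B1} ∩ {B0,B1,B2,B5} = {B0,B1}; idom=B1
  B8: preds {B4,B6,B7}: {B0,B1,B3,B4} ∩ {B0,B1,B3,B4,B6} ∩ {B0,B1,B3,B4,B6,B7} = {B0,B1,B3,B4}; idom=B4
  B9: preds {B0,B7,B8}: {B0} ∩ {B0,B1,B3,B4,B6,B7} ∩ {B0,B1,B3,B4,B8} = {B0}; idom=B0

DF walk-up:
  join B2 pred B1: · stop@B1
  join B2 pred B5: B5→B2 stop@B1
  join B8 pred B4: · stop@B4
  join B8 pred B6: B6 stop@B4
  join B8 pred B7: B7→B6 stop@B4
  join B9 pred B0: · stop@B0
  join B9 pred B7: B7→B6→B4→B3→B1 stop@B0
  join B9 pred B8: B8→B4→B3→B1 stop@B0
  DF(B0)=∅
  DF(B1)={B9}
  DF(B2)={B2}
  DF(B3)={B9}
  DF(B4)={B9}
  DF(B5)={B2}
  DF(B6)={B8,B9}
  DF(B7)={B8,B9}
  DF(B8)={B9}
  DF(B9)=∅

DF(B6) = ["B8", "B9"]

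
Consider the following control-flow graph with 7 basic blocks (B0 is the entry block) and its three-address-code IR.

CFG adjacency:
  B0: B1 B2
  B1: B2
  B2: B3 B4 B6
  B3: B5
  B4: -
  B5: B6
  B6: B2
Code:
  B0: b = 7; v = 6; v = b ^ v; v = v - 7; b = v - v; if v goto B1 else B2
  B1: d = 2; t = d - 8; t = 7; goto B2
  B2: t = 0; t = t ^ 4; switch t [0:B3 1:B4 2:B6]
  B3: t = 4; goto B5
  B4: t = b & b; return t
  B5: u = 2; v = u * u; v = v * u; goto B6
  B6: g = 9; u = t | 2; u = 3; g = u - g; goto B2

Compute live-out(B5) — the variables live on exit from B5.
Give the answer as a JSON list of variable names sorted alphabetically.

Block summaries:
  B0: {b,v} / ∅
  B1: {d,t} / ∅
  B2: {t} / ∅
  B3: {t} / ∅
  B4: {t} / {b}
  B5: {u,v} / ∅
  B6: {g,u} / {t}

Liveness:
  live B0: ∅→{b}
  live B1: {b}→{b}
  live B2: {b}→{b,t}
  live B3: {b}→{b,t}
  live B4: {b}→∅
  live B5: {b,t}→{b,t}
  live B6: {b,t}→{b}

live-out(B5) = ["b", "t"]

Answer: ["b", "t"]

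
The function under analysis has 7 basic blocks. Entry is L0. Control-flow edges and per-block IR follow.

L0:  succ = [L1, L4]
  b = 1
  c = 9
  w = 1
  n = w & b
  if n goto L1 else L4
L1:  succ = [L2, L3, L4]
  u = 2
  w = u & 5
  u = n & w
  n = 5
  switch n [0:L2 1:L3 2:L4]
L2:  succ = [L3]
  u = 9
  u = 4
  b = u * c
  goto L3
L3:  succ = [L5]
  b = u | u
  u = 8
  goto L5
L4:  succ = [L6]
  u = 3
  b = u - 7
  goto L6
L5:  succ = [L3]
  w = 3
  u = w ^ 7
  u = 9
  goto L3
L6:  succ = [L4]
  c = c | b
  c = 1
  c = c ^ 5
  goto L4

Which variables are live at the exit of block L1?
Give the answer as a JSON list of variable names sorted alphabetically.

Block summaries:
  L0: {b,c,n,w} / ∅
  L1: {n,u,w} / {n}
  L2: {b,u} / {c}
  L3: {b,u} / {u}
  L4: {b,u} / ∅
  L5: {u,w} / ∅
  L6: {c} / {b,c}

Liveness:
  L0 li=∅ lo={c,n}
  L1 li={c,n} lo={c,u}
  L2 li={c} lo={u}
  L3 li={u} lo=∅
  L4 li={c} lo={b,c}
  L5 li=∅ lo={u}
  L6 li={b,c} lo={c}

live-out(L1) = ["c", "u"]

Answer: ["c", "u"]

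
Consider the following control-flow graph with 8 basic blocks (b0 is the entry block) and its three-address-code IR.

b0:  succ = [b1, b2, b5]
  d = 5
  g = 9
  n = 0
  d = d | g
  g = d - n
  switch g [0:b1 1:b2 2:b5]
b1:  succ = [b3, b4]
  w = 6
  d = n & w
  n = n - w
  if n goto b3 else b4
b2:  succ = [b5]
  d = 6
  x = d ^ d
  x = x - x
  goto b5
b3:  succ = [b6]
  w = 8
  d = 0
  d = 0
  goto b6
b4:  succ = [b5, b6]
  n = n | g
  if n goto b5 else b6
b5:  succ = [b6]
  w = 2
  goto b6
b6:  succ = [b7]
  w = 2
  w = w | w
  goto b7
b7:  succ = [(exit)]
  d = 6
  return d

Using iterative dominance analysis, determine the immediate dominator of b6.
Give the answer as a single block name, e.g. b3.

Answer: b0

Analysis:
idom tree: b1←b0 b2←b0 b3←b1 b4←b1 b5←b0 b6←b0 b7←b6
Dom∩ at merges:
  b5: preds {b0,b2,b4}: {b0} ∩ {b0,b2} ∩ {b0,b1,b4} = {b0}; idom=b0
  b6: preds {b3,b4,b5}: {b0,b1,b3} ∩ {b0,b1,b4} ∩ {b0,b5} = {b0}; idom=b0

idom(b6) = b0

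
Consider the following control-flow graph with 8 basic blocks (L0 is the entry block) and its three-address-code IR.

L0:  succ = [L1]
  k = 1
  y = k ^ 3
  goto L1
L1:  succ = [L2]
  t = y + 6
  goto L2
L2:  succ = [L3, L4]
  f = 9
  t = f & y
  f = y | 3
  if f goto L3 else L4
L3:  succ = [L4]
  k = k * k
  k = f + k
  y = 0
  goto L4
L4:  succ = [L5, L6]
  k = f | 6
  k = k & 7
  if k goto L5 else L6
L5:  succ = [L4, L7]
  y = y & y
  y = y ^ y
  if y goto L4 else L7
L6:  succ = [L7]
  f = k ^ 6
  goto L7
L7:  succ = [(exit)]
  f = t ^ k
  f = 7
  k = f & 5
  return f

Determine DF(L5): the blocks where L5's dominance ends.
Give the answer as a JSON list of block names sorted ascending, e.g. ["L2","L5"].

Answer: ["L4", "L7"]

Working:
idom tree: L1←L0 L2←L1 L3←L2 L4←L2 L5←L4 L6←L4 L7←L4
Dom∩ at merges:
  L4: preds {L2,L3,L5}: {L0,L1,L2} ∩ {L0,L1,L2,L3} ∩ {L0,L1,L2,L4,L5} = {L0,L1,L2}; idom=L2
  L7: preds {L5,L6}: {L0,L1,L2,L4,L5} ∩ {L0,L1,L2,L4,L6} = {L0,L1,L2,L4}; idom=L4

DF walk-up:
  L4←L2: walk · to L2
  L4←L3: walk L3 to L2
  L4←L5: walk L5→L4 to L2
  L7←L5: walk L5 to L4
  L7←L6: walk L6 to L4
  L0 → ∅
  L1 → ∅
  L2 → ∅
  L3 → {L4}
  L4 → {L4}
  L5 → {L4,L7}
  L6 → {L7}
  L7 → ∅

DF(L5) = ["L4", "L7"]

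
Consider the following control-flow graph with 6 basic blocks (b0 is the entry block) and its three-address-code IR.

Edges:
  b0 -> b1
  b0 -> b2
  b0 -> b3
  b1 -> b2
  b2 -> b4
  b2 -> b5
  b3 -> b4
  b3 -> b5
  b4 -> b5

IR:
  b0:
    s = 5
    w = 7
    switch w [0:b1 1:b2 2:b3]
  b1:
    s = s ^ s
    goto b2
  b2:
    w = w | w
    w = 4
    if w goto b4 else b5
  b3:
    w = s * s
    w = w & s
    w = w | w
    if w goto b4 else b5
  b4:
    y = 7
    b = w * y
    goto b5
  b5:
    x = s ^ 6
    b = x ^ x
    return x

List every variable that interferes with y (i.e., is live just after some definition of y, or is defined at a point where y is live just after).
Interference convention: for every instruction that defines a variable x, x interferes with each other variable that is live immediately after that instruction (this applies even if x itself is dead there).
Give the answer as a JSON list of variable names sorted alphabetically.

Answer: ["s", "w"]

Derivation:
Block summaries:
  b0: def={s,w} ue=∅
  b1: def={s} ue={s}
  b2: def={w} ue={w}
  b3: def={w} ue={s}
  b4: def={b,y} ue={w}
  b5: def={b,x} ue={s}

Live sets:
  live b0: ∅→{s,w}
  live b1: {s,w}→{s,w}
  live b2: {s,w}→{s,w}
  live b3: {s}→{s,w}
  live b4: {s,w}→{s}
  live b5: {s}→∅

Conflict graph:
  b — {s,x}
  s — {b,w,y}
  w — {s,y}
  x — {b}
  y — {s,w}

N(y) = ["s", "w"]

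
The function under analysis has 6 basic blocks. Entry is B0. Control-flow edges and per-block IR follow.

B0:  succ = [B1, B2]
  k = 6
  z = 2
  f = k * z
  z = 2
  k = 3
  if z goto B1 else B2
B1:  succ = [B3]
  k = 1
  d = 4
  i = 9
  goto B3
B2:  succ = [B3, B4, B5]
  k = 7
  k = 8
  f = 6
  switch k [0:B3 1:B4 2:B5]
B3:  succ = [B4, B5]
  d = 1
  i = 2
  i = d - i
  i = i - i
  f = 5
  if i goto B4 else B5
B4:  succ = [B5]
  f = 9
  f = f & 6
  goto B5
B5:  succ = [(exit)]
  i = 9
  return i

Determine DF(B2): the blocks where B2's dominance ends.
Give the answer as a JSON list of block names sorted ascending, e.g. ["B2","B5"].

idom tree: B1←B0 B2←B0 B3←B0 B4←B0 B5←B0
Dom∩ at merges:
  B3: preds {B1,B2}: {B0,B1} ∩ {B0,B2} = {B0}; idom=B0
  B4: preds {B2,B3}: {B0,B2} ∩ {B0,B3} = {B0}; idom=B0
  B5: preds {B2,B3,B4}: {B0,B2} ∩ {B0,B3} ∩ {B0,B4} = {B0}; idom=B0

Frontier:
  join B3 pred B1: B1 stop@B0
  join B3 pred B2: B2 stop@B0
  join B4 pred B2: B2 stop@B0
  join B4 pred B3: B3 stop@B0
  join B5 pred B2: B2 stop@B0
  join B5 pred B3: B3 stop@B0
  join B5 pred B4: B4 stop@B0
  B0: DF=∅
  B1: DF={B3}
  B2: DF={B3,B4,B5}
  B3: DF={B4,B5}
  B4: DF={B5}
  B5: DF=∅

DF(B2) = ["B3", "B4", "B5"]

Answer: ["B3", "B4", "B5"]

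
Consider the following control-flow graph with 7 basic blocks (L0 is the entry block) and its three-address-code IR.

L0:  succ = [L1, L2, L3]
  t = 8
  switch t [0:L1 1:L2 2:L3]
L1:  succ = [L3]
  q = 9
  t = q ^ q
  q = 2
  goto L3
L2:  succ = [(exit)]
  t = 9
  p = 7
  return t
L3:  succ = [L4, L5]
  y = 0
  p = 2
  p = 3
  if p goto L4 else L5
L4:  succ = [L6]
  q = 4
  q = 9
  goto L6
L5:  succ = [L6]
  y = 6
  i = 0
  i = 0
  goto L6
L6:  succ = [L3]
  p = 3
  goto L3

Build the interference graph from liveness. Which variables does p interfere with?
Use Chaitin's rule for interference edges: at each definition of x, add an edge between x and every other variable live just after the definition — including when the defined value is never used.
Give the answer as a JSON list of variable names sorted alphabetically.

def/use:
  L0: {t} / ∅
  L1: {q,t} / ∅
  L2: {p,t} / ∅
  L3: {p,y} / ∅
  L4: {q} / ∅
  L5: {i,y} / ∅
  L6: {p} / ∅

Liveness:
  live L0: ∅→∅
  live L1: ∅→∅
  live L2: ∅→∅
  live L3: ∅→∅
  live L4: ∅→∅
  live L5: ∅→∅
  live L6: ∅→∅

Interfere edges:
  i↔∅
  p↔{t}
  q↔∅
  t↔{p}
  y↔∅

N(p) = ["t"]

Answer: ["t"]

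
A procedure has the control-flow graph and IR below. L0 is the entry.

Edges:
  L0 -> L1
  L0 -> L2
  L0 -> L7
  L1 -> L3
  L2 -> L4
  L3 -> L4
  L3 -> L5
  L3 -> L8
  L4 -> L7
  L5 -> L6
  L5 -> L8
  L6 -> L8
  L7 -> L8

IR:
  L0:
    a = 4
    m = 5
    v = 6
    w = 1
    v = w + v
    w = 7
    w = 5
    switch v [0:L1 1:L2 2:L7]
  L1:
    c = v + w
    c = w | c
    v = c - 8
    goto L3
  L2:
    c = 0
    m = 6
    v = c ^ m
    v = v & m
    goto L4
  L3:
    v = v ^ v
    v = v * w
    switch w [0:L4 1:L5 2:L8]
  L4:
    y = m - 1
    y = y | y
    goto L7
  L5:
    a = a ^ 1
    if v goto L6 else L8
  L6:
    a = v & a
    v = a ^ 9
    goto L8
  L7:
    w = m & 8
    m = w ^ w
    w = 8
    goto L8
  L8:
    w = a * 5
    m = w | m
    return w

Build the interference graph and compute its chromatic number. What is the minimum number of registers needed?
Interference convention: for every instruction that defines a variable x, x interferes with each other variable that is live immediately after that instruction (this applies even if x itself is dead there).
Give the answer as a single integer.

Answer: 4

Working:
Per-block:
  L0 def {a,m,v,w} use ∅
  L1 def {c,v} use {v,w}
  L2 def {c,m,v} use ∅
  L3 def {v} use {v,w}
  L4 def {y} use {m}
  L5 def {a} use {a,v}
  L6 def {a,v} use {a,v}
  L7 def {m,w} use {m}
  L8 def {m,w} use {a,m}

Backward fixpoint:
  L0 li=∅ lo={a,m,v,w}
  L1 li={a,m,v,w} lo={a,m,v,w}
  L2 li={a} lo={a,m}
  L3 li={a,m,v,w} lo={a,m,v}
  L4 li={a,m} lo={a,m}
  L5 li={a,m,v} lo={a,m,v}
  L6 li={a,m,v} lo={a,m}
  L7 li={a,m} lo={a,m}
  L8 li={a,m} lo=∅

Conflict graph:
  a: {c,m,v,w,y}
  c: {a,m,w}
  m: {a,c,v,w,y}
  v: {a,m,w}
  w: {a,c,m,v}
  y: {a,m}

Chromatic number:
  lower bound: {a,c,m,w} mutually conflict ⇒ χ ≥ 4
  assign a→R0 c→R3 m→R1 v→R3 w→R2 y→R2 — no edge inside a register ⇒ χ ≤ 4
  χ = 4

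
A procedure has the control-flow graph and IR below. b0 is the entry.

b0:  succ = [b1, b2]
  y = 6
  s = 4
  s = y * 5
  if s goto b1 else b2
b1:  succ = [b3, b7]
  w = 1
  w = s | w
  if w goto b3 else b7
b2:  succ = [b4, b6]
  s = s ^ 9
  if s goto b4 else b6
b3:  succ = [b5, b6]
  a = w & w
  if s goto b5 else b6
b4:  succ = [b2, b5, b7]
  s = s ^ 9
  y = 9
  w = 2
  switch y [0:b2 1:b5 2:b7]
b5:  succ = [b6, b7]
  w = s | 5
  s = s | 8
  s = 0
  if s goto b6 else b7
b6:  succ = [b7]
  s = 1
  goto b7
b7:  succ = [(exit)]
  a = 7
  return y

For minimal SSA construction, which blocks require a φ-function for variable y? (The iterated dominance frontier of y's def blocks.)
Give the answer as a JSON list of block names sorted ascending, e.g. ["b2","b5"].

idom tree: b1←b0 b2←b0 b3←b1 b4←b2 b5←b0 b6←b0 b7←b0
Dom at joins:
  b2: preds {b0,b4}: {b0} ∩ {b0,b2,b4} = {b0}; idom=b0
  b5: preds {b3,b4}: {b0,b1,b3} ∩ {b0,b2,b4} = {b0}; idom=b0
  b6: preds {b2,b3,b5}: {b0,b2} ∩ {b0,b1,b3} ∩ {b0,b5} = {b0}; idom=b0
  b7: preds {b1,b4,b5,b6}: {b0,b1} ∩ {b0,b2,b4} ∩ {b0,b5} ∩ {b0,b6} = {b0}; idom=b0

DF derivation:
  b2←b0: walk · to b0
  b2←b4: walk b4→b2 to b0
  b5←b3: walk b3→b1 to b0
  b5←b4: walk b4→b2 to b0
  b6←b2: walk b2 to b0
  b6←b3: walk b3→b1 to b0
  b6←b5: walk b5 to b0
  b7←b1: walk b1 to b0
  b7←b4: walk b4→b2 to b0
  b7←b5: walk b5 to b0
  b7←b6: walk b6 to b0
  b0 → ∅
  b1 → {b5,b6,b7}
  b2 → {b2,b5,b6,b7}
  b3 → {b5,b6}
  b4 → {b2,b5,b7}
  b5 → {b6,b7}
  b6 → {b7}
  b7 → ∅

φ for y: defs {b0,b4}
  DF⁺ = {b2,b5,b6,b7}

Answer: ["b2", "b5", "b6", "b7"]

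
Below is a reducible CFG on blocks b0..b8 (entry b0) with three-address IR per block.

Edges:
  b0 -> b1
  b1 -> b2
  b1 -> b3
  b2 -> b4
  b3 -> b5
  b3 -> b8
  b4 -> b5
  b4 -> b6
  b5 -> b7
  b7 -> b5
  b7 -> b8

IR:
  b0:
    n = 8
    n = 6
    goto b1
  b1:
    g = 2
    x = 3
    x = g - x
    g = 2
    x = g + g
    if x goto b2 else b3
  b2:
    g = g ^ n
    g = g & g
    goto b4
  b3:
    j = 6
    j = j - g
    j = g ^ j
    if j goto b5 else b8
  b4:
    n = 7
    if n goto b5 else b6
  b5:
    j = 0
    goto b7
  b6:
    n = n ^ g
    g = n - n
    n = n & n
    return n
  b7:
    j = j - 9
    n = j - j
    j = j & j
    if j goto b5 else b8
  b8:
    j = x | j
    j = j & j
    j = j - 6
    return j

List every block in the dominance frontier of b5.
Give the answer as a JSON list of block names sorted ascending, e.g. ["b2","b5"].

Answer: ["b5", "b8"]

Analysis:
idom tree: b1←b0 b2←b1 b3←b1 b4←b2 b5←b1 b6←b4 b7←b5 b8←b1
Join-block Dom:
  b5: preds {b3,b4,b7}: {b0,b1,b3} ∩ {b0,b1,b2,b4} ∩ {b0,b1,b5,b7} = {b0,b1}; idom=b1
  b8: preds {b3,b7}: {b0,b1,b3} ∩ {b0,b1,b5,b7} = {b0,b1}; idom=b1

DF derivation:
  b5←b3: walk b3 to b1
  b5←b4: walk b4→b2 to b1
  b5←b7: walk b7→b5 to b1
  b8←b3: walk b3 to b1
  b8←b7: walk b7→b5 to b1
  DF(b0)=∅
  DF(b1)=∅
  DF(b2)={b5}
  DF(b3)={b5,b8}
  DF(b4)={b5}
  DF(b5)={b5,b8}
  DF(b6)=∅
  DF(b7)={b5,b8}
  DF(b8)=∅

DF(b5) = ["b5", "b8"]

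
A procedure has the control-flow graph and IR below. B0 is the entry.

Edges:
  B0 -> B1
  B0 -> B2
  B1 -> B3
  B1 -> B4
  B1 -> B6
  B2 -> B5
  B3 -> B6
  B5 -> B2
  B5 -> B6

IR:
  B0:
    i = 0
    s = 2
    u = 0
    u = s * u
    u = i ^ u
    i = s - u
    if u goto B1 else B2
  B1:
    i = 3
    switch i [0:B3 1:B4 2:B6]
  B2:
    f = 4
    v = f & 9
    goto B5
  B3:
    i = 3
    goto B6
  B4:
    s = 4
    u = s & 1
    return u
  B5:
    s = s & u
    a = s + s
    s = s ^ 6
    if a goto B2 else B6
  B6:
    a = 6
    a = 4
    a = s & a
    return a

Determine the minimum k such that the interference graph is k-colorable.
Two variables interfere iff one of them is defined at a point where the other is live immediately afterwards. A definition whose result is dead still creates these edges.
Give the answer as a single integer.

Answer: 3

Analysis:
Per-block:
  B0: {i,s,u} / ∅
  B1: {i} / ∅
  B2: {f,v} / ∅
  B3: {i} / ∅
  B4: {s,u} / ∅
  B5: {a,s} / {s,u}
  B6: {a} / {s}

Live sets:
  B0: in=∅ out={s,u}
  B1: in={s} out={s}
  B2: in={s,u} out={s,u}
  B3: in={s} out={s}
  B4: in=∅ out=∅
  B5: in={s,u} out={s,u}
  B6: in={s} out=∅

Conflict graph:
  a↔{s,u}
  f↔{s,u}
  i↔{s,u}
  s↔{a,f,i,u,v}
  u↔{a,f,i,s,v}
  v↔{s,u}

Chromatic number:
  {a,s,u} pairwise interfere (3-clique) ⇒ χ ≥ 3
  3-colouring: c0={s}  c1={u}  c2={a,f,i,v}
  χ = 3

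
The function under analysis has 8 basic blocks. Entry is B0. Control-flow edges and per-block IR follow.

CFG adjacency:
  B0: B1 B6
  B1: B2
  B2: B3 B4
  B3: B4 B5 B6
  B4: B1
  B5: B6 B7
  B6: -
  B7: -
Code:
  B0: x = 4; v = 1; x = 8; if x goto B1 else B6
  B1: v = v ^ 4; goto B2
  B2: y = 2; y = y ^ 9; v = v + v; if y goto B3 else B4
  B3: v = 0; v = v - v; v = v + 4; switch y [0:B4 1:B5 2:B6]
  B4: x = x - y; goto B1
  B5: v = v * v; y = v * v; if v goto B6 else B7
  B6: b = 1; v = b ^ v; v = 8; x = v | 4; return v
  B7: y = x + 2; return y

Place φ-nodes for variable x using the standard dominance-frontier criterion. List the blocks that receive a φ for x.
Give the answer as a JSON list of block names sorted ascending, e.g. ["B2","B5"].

Answer: ["B1", "B6"]

Analysis:
idom tree: B1←B0 B2←B1 B3←B2 B4←B2 B5←B3 B6←B0 B7←B5
Dom∩ at merges:
  B1: preds {B0,B4}: {B0} ∩ {B0,B1,B2,B4} = {B0}; idom=B0
  B4: preds {B2,B3}: {B0,B1,B2} ∩ {B0,B1,B2,B3} = {B0,B1,B2}; idom=B2
  B6: preds {B0,B3,B5}: {B0} ∩ {B0,B1,B2,B3} ∩ {B0,B1,B2,B3,B5} = {B0}; idom=B0

Frontier:
  B1←B0: walk · to B0
  B1←B4: walk B4→B2→B1 to B0
  B4←B2: walk · to B2
  B4←B3: walk B3 to B2
  B6←B0: walk · to B0
  B6←B3: walk B3→B2→B1 to B0
  B6←B5: walk B5→B3→B2→B1 to B0
  B0 → ∅
  B1 → {B1,B6}
  B2 → {B1,B6}
  B3 → {B4,B6}
  B4 → {B1}
  B5 → {B6}
  B6 → ∅
  B7 → ∅

φ for x: defs {B0,B4,B6}
  DF⁺ = {B1,B6}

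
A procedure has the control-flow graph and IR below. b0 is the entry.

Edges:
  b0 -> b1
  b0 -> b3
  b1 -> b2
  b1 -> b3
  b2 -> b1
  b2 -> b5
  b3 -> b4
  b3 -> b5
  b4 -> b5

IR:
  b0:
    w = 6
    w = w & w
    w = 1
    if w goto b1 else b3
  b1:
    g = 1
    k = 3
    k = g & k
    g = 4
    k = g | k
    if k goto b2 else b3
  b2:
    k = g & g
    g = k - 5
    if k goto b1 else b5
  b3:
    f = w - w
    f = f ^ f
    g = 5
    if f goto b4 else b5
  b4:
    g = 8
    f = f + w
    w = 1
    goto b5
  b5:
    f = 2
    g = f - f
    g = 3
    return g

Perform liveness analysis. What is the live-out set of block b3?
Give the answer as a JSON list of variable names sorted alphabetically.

Answer: ["f", "w"]

Analysis:
def/use:
  b0: {w} / ∅
  b1: {g,k} / ∅
  b2: {g,k} / {g}
  b3: {f,g} / {w}
  b4: {f,g,w} / {f,w}
  b5: {f,g} / ∅

Live sets:
  b0: in=∅ out={w}
  b1: in={w} out={g,w}
  b2: in={g,w} out={w}
  b3: in={w} out={f,w}
  b4: in={f,w} out=∅
  b5: in=∅ out=∅

live-out(b3) = ["f", "w"]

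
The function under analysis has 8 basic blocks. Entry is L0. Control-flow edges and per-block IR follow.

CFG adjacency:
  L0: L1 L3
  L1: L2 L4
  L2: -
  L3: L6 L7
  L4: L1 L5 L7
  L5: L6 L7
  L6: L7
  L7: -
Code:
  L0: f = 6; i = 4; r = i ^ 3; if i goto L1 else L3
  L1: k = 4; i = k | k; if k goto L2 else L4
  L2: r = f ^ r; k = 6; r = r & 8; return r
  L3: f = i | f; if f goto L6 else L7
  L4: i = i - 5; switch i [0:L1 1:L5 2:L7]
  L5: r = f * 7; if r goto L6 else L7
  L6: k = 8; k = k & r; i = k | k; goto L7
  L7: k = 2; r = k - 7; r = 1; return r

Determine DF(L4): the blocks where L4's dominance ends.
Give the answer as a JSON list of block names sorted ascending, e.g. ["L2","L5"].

Answer: ["L1", "L6", "L7"]

Working:
idom tree: L1←L0 L2←L1 L3←L0 L4←L1 L5←L4 L6←L0 L7←L0
Join-block Dom:
  L1: preds {L0,L4}: {L0} ∩ {L0,L1,L4} = {L0}; idom=L0
  L6: preds {L3,L5}: {L0,L3} ∩ {L0,L1,L4,L5} = {L0}; idom=L0
  L7: preds {L3,L4,L5,L6}: {L0,L3} ∩ {L0,L1,L4} ∩ {L0,L1,L4,L5} ∩ {L0,L6} = {L0}; idom=L0

Frontier:
  L1←L0: walk · to L0
  L1←L4: walk L4→L1 to L0
  L6←L3: walk L3 to L0
  L6←L5: walk L5→L4→L1 to L0
  L7←L3: walk L3 to L0
  L7←L4: walk L4→L1 to L0
  L7←L5: walk L5→L4→L1 to L0
  L7←L6: walk L6 to L0
  L0: DF=∅
  L1: DF={L1,L6,L7}
  L2: DF=∅
  L3: DF={L6,L7}
  L4: DF={L1,L6,L7}
  L5: DF={L6,L7}
  L6: DF={L7}
  L7: DF=∅

DF(L4) = ["L1", "L6", "L7"]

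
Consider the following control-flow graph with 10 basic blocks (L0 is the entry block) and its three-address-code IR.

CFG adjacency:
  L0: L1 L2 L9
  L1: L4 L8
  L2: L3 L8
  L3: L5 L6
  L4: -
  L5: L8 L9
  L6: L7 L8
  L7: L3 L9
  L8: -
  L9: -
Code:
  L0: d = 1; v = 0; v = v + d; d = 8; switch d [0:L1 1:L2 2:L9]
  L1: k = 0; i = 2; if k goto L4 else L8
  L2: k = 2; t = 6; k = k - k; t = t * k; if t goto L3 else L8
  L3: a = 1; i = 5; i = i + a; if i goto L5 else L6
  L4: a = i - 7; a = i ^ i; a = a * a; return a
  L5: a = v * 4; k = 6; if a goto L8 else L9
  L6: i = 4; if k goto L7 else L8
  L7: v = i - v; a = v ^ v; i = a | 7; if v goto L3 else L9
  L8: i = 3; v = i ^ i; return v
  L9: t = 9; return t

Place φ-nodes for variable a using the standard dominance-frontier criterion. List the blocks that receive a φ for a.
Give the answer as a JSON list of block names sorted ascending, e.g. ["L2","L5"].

Answer: ["L3", "L8", "L9"]

Derivation:
idom tree: L1←L0 L2←L0 L3←L2 L4←L1 L5←L3 L6←L3 L7←L6 L8←L0 L9←L0
Dom∩ at merges:
  L3: preds {L2,L7}: {L0,L2} ∩ {L0,L2,L3,L6,L7} = {L0,L2}; idom=L2
  L8: preds {L1,L2,L5,L6}: {L0,L1} ∩ {L0,L2} ∩ {L0,L2,L3,L5} ∩ {L0,L2,L3,L6} = {L0}; idom=L0
  L9: preds {L0,L5,L7}: {L0} ∩ {L0,L2,L3,L5} ∩ {L0,L2,L3,L6,L7} = {L0}; idom=L0

DF walk-up:
  L3←L2: walk · to L2
  L3←L7: walk L7→L6→L3 to L2
  L8←L1: walk L1 to L0
  L8←L2: walk L2 to L0
  L8←L5: walk L5→L3→L2 to L0
  L8←L6: walk L6→L3→L2 to L0
  L9←L0: walk · to L0
  L9←L5: walk L5→L3→L2 to L0
  L9←L7: walk L7→L6→L3→L2 to L0
  L0: DF=∅
  L1: DF={L8}
  L2: DF={L8,L9}
  L3: DF={L3,L8,L9}
  L4: DF=∅
  L5: DF={L8,L9}
  L6: DF={L3,L8,L9}
  L7: DF={L3,L9}
  L8: DF=∅
  L9: DF=∅

φ for a: defs {L3,L4,L5,L7}
  DF⁺ = {L3,L8,L9}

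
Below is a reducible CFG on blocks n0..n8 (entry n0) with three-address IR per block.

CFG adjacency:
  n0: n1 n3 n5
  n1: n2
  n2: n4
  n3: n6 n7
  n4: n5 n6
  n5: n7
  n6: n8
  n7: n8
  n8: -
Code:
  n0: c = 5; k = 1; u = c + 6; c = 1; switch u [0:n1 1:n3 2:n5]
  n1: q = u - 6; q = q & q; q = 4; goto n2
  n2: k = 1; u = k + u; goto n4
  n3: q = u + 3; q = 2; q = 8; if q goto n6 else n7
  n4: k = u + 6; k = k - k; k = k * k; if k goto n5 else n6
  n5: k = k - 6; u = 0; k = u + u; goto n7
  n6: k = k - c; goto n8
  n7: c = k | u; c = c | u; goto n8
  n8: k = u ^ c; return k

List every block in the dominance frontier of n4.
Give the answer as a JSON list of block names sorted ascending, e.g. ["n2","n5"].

Answer: ["n5", "n6"]

Analysis:
idom tree: n1←n0 n2←n1 n3←n0 n4←n2 n5←n0 n6←n0 n7←n0 n8←n0
Dom∩ at merges:
  n5: preds {n0,n4}: {n0} ∩ {n0,n1,n2,n4} = {n0}; idom=n0
  n6: preds {n3,n4}: {n0,n3} ∩ {n0,n1,n2,n4} = {n0}; idom=n0
  n7: preds {n3,n5}: {n0,n3} ∩ {n0,n5} = {n0}; idom=n0
  n8: preds {n6,n7}: {n0,n6} ∩ {n0,n7} = {n0}; idom=n0

DF walk-up:
  n5←n0: walk · to n0
  n5←n4: walk n4→n2→n1 to n0
  n6←n3: walk n3 to n0
  n6←n4: walk n4→n2→n1 to n0
  n7←n3: walk n3 to n0
  n7←n5: walk n5 to n0
  n8←n6: walk n6 to n0
  n8←n7: walk n7 to n0
  DF(n0)=∅
  DF(n1)={n5,n6}
  DF(n2)={n5,n6}
  DF(n3)={n6,n7}
  DF(n4)={n5,n6}
  DF(n5)={n7}
  DF(n6)={n8}
  DF(n7)={n8}
  DF(n8)=∅

DF(n4) = ["n5", "n6"]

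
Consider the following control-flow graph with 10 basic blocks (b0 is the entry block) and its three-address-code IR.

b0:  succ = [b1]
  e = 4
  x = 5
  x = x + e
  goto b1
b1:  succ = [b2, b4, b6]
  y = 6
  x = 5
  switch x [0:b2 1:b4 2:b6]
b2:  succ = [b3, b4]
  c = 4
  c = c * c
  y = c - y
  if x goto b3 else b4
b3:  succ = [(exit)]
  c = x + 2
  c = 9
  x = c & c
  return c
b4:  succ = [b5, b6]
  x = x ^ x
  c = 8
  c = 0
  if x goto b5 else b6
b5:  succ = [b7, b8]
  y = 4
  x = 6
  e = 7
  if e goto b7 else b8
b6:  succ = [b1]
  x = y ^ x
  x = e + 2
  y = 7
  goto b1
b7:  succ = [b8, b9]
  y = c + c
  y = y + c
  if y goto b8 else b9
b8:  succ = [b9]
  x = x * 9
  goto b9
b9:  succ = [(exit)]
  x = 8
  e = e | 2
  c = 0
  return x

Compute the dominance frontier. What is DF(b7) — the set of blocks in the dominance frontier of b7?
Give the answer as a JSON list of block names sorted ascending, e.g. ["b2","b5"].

Answer: ["b8", "b9"]

Derivation:
idom tree: b1←b0 b2←b1 b3←b2 b4←b1 b5←b4 b6←b1 b7←b5 b8←b5 b9←b5
Dom at joins:
  b1: preds {b0,b6}: {b0} ∩ {b0,b1,b6} = {b0}; idom=b0
  b4: preds {b1,b2}: {b0,b1} ∩ {b0,b1,b2} = {b0,b1}; idom=b1
  b6: preds {b1,b4}: {b0,b1} ∩ {b0,b1,b4} = {b0,b1}; idom=b1
  b8: preds {b5,b7}: {b0,b1,b4,b5} ∩ {b0,b1,b4,b5,b7} = {b0,b1,b4,b5}; idom=b5
  b9: preds {b7,b8}: {b0,b1,b4,b5,b7} ∩ {b0,b1,b4,b5,b8} = {b0,b1,b4,b5}; idom=b5

DF derivation:
  join b1 pred b0: · stop@b0
  join b1 pred b6: b6→b1 stop@b0
  join b4 pred b1: · stop@b1
  join b4 pred b2: b2 stop@b1
  join b6 pred b1: · stop@b1
  join b6 pred b4: b4 stop@b1
  join b8 pred b5: · stop@b5
  join b8 pred b7: b7 stop@b5
  join b9 pred b7: b7 stop@b5
  join b9 pred b8: b8 stop@b5
  b0 → ∅
  b1 → {b1}
  b2 → {b4}
  b3 → ∅
  b4 → {b6}
  b5 → ∅
  b6 → {b1}
  b7 → {b8,b9}
  b8 → {b9}
  b9 → ∅

DF(b7) = ["b8", "b9"]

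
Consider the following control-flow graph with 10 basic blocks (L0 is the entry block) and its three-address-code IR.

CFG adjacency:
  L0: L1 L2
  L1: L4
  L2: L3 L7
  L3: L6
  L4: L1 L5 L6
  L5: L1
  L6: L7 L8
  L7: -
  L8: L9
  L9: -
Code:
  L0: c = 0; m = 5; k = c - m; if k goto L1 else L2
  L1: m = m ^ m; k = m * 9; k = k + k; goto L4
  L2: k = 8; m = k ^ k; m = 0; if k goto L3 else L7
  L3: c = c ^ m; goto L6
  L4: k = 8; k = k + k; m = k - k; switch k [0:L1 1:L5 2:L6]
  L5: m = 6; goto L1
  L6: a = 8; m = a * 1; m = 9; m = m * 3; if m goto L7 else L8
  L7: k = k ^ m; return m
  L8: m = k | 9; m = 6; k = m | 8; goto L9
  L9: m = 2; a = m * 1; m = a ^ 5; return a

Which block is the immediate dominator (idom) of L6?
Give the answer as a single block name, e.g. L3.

idom tree: L1←L0 L2←L0 L3←L2 L4←L1 L5←L4 L6←L0 L7←L0 L8←L6 L9←L8
Join-block Dom:
  L1: preds {L0,L4,L5}: {L0} ∩ {L0,L1,L4} ∩ {L0,L1,L4,L5} = {L0}; idom=L0
  L6: preds {L3,L4}: {L0,L2,L3} ∩ {L0,L1,L4} = {L0}; idom=L0
  L7: preds {L2,L6}: {L0,L2} ∩ {L0,L6} = {L0}; idom=L0

idom(L6) = L0

Answer: L0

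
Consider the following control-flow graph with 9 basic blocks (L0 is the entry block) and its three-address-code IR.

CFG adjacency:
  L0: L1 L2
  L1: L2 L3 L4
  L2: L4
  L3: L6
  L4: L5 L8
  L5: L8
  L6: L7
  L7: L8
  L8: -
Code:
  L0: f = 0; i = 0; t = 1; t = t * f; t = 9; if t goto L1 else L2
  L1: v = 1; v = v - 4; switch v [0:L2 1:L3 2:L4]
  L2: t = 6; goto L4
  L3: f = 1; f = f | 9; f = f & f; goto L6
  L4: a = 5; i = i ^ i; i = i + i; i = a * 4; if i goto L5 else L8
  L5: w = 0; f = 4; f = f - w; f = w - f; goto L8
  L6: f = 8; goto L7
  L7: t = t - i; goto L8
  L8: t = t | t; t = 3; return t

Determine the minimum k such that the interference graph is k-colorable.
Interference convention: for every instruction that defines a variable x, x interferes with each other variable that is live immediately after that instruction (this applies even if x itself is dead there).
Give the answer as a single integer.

Block summaries:
  L0: def={f,i,t} ue=∅
  L1: def={v} ue=∅
  L2: def={t} ue=∅
  L3: def={f} ue=∅
  L4: def={a,i} ue={i}
  L5: def={f,w} ue=∅
  L6: def={f} ue=∅
  L7: def={t} ue={i,t}
  L8: def={t} ue={t}

Backward fixpoint:
  L0 li=∅ lo={i,t}
  L1 li={i,t} lo={i,t}
  L2 li={i} lo={i,t}
  L3 li={i,t} lo={i,t}
  L4 li={i,t} lo={t}
  L5 li={t} lo={t}
  L6 li={i,t} lo={i,t}
  L7 li={i,t} lo={t}
  L8 li={t} lo=∅

Interfere edges:
  a: {i,t}
  f: {i,t,w}
  i: {a,f,t,v}
  t: {a,f,i,v,w}
  v: {i,t}
  w: {f,t}

Colouring:
  clique {a,i,t} ⇒ need ≥ 3
  assign a→c2 f→c2 i→c1 t→c0 v→c2 w→c1 — no edge inside a register ⇒ χ ≤ 3
  χ = 3

Answer: 3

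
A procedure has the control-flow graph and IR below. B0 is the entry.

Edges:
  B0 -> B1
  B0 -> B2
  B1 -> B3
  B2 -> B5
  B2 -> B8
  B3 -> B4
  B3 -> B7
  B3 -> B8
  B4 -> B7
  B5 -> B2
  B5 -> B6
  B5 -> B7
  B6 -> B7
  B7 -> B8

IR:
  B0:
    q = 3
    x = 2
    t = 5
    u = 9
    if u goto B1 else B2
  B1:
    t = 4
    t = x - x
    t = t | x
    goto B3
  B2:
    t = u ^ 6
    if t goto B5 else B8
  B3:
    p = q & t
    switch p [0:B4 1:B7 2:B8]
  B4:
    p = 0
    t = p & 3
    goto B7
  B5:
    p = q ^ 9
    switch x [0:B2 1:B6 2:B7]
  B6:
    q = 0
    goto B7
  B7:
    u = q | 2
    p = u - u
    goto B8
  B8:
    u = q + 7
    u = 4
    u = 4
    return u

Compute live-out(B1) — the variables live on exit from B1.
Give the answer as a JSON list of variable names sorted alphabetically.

def/use:
  B0 def {q,t,u,x} use ∅
  B1 def {t} use {x}
  B2 def {t} use {u}
  B3 def {p} use {q,t}
  B4 def {p,t} use ∅
  B5 def {p} use {q,x}
  B6 def {q} use ∅
  B7 def {p,u} use {q}
  B8 def {u} use {q}

Backward fixpoint:
  B0 li=∅ lo={q,u,x}
  B1 li={q,x} lo={q,t}
  B2 li={q,u,x} lo={q,u,x}
  B3 li={q,t} lo={q}
  B4 li={q} lo={q}
  B5 li={q,u,x} lo={q,u,x}
  B6 li=∅ lo={q}
  B7 li={q} lo={q}
  B8 li={q} lo=∅

live-out(B1) = ["q", "t"]

Answer: ["q", "t"]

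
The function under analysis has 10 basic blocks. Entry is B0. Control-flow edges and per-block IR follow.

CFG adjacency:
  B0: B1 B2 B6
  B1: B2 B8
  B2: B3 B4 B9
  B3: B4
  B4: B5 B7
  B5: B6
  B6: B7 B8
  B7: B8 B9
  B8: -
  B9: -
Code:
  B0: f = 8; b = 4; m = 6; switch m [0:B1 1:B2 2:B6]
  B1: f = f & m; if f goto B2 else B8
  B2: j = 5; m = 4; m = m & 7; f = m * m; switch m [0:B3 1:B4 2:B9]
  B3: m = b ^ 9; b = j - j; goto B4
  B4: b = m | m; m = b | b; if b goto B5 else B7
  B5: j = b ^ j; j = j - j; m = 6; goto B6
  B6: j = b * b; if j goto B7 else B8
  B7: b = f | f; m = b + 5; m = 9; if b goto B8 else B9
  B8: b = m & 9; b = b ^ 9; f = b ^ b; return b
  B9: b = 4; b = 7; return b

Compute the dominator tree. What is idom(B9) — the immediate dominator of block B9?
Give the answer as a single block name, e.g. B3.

Answer: B0

Analysis:
idom tree: B1←B0 B2←B0 B3←B2 B4←B2 B5←B4 B6←B0 B7←B0 B8←B0 B9←B0
Dom at joins:
  B2: preds {B0,B1}: {B0} ∩ {B0,B1} = {B0}; idom=B0
  B4: preds {B2,B3}: {B0,B2} ∩ {B0,B2,B3} = {B0,B2}; idom=B2
  B6: preds {B0,B5}: {B0} ∩ {B0,B2,B4,B5} = {B0}; idom=B0
  B7: preds {B4,B6}: {B0,B2,B4} ∩ {B0,B6} = {B0}; idom=B0
  B8: preds {B1,B6,B7}: {B0,B1} ∩ {B0,B6} ∩ {B0,B7} = {B0}; idom=B0
  B9: preds {B2,B7}: {B0,B2} ∩ {B0,B7} = {B0}; idom=B0

idom(B9) = B0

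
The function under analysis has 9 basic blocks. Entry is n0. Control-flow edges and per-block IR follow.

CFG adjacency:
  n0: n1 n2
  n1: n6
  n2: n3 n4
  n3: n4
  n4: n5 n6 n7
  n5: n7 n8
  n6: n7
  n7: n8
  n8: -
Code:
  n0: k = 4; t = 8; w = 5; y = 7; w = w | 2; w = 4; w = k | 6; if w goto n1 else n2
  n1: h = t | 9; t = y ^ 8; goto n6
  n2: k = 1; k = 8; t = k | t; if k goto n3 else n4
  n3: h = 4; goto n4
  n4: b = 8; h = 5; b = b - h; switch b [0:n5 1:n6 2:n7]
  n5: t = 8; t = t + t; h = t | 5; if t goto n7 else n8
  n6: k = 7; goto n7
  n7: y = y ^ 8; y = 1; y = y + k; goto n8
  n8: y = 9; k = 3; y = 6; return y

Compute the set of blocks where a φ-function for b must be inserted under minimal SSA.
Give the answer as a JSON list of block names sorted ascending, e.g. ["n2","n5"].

idom tree: n1←n0 n2←n0 n3←n2 n4←n2 n5←n4 n6←n0 n7←n0 n8←n0
Join-block Dom:
  n4: preds {n2,n3}: {n0,n2} ∩ {n0,n2,n3} = {n0,n2}; idom=n2
  n6: preds {n1,n4}: {n0,n1} ∩ {n0,n2,n4} = {n0}; idom=n0
  n7: preds {n4,n5,n6}: {n0,n2,n4} ∩ {n0,n2,n4,n5} ∩ {n0,n6} = {n0}; idom=n0
  n8: preds {n5,n7}: {n0,n2,n4,n5} ∩ {n0,n7} = {n0}; idom=n0

DF walk-up:
  join n4 pred n2: · stop@n2
  join n4 pred n3: n3 stop@n2
  join n6 pred n1: n1 stop@n0
  join n6 pred n4: n4→n2 stop@n0
  join n7 pred n4: n4→n2 stop@n0
  join n7 pred n5: n5→n4→n2 stop@n0
  join n7 pred n6: n6 stop@n0
  join n8 pred n5: n5→n4→n2 stop@n0
  join n8 pred n7: n7 stop@n0
  n0 → ∅
  n1 → {n6}
  n2 → {n6,n7,n8}
  n3 → {n4}
  n4 → {n6,n7,n8}
  n5 → {n7,n8}
  n6 → {n7}
  n7 → {n8}
  n8 → ∅

φ for b: defs {n4}
  DF⁺ = {n6,n7,n8}

Answer: ["n6", "n7", "n8"]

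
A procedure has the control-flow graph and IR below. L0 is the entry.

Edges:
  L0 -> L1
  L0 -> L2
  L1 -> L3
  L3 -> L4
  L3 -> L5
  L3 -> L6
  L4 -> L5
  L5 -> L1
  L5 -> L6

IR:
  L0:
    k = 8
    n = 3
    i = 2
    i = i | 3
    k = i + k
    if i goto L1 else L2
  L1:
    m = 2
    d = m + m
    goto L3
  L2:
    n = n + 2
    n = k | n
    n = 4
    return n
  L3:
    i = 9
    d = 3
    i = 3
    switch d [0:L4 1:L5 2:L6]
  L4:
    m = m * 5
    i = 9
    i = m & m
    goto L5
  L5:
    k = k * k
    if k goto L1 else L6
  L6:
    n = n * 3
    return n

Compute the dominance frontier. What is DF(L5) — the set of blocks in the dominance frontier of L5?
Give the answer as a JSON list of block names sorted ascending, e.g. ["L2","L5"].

Answer: ["L1", "L6"]

Analysis:
idom tree: L1←L0 L2←L0 L3←L1 L4←L3 L5←L3 L6←L3
Dom∩ at merges:
  L1: preds {L0,L5}: {L0} ∩ {L0,L1,L3,L5} = {L0}; idom=L0
  L5: preds {L3,L4}: {L0,L1,L3} ∩ {L0,L1,L3,L4} = {L0,L1,L3}; idom=L3
  L6: preds {L3,L5}: {L0,L1,L3} ∩ {L0,L1,L3,L5} = {L0,L1,L3}; idom=L3

Frontier:
  L1←L0: walk · to L0
  L1←L5: walk L5→L3→L1 to L0
  L5←L3: walk · to L3
  L5←L4: walk L4 to L3
  L6←L3: walk · to L3
  L6←L5: walk L5 to L3
  L0 → ∅
  L1 → {L1}
  L2 → ∅
  L3 → {L1}
  L4 → {L5}
  L5 → {L1,L6}
  L6 → ∅

DF(L5) = ["L1", "L6"]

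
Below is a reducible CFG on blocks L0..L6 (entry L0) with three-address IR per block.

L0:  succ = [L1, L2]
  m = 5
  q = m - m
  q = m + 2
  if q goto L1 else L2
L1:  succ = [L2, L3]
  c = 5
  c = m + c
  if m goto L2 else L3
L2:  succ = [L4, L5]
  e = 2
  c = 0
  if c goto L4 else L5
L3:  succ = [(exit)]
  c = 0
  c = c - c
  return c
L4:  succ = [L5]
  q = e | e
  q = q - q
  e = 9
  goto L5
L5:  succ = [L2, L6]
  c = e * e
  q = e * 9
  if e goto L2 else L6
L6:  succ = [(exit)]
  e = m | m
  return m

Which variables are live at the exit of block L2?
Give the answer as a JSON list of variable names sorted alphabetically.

Block summaries:
  L0: {m,q} / ∅
  L1: {c} / {m}
  L2: {c,e} / ∅
  L3: {c} / ∅
  L4: {e,q} / {e}
  L5: {c,q} / {e}
  L6: {e} / {m}

Live sets:
  L0 li=∅ lo={m}
  L1 li={m} lo={m}
  L2 li={m} lo={e,m}
  L3 li=∅ lo=∅
  L4 li={e,m} lo={e,m}
  L5 li={e,m} lo={m}
  L6 li={m} lo=∅

live-out(L2) = ["e", "m"]

Answer: ["e", "m"]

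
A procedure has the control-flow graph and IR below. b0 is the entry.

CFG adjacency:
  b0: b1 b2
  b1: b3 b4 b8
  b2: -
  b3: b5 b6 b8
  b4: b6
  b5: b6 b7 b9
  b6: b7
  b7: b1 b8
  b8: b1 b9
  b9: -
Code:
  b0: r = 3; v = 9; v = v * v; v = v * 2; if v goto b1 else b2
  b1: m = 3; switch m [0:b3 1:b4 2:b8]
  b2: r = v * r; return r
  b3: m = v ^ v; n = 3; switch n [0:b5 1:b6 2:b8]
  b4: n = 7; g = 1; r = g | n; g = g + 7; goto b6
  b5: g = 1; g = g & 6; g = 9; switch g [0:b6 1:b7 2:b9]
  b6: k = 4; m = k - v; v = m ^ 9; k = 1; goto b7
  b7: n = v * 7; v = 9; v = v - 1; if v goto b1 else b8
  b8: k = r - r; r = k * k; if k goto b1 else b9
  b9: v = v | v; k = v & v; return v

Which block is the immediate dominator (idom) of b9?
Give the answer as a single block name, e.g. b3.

idom tree: b1←b0 b2←b0 b3←b1 b4←b1 b5←b3 b6←b1 b7←b1 b8←b1 b9←b1
Join-block Dom:
  b1: preds {b0,b7,b8}: {b0} ∩ {b0,b1,b7} ∩ {b0,b1,b8} = {b0}; idom=b0
  b6: preds {b3,b4,b5}: {b0,b1,b3} ∩ {b0,b1,b4} ∩ {b0,b1,b3,b5} = {b0,b1}; idom=b1
  b7: preds {b5,b6}: {b0,b1,b3,b5} ∩ {b0,b1,b6} = {b0,b1}; idom=b1
  b8: preds {b1,b3,b7}: {b0,b1} ∩ {b0,b1,b3} ∩ {b0,b1,b7} = {b0,b1}; idom=b1
  b9: preds {b5,b8}: {b0,b1,b3,b5} ∩ {b0,b1,b8} = {b0,b1}; idom=b1

idom(b9) = b1

Answer: b1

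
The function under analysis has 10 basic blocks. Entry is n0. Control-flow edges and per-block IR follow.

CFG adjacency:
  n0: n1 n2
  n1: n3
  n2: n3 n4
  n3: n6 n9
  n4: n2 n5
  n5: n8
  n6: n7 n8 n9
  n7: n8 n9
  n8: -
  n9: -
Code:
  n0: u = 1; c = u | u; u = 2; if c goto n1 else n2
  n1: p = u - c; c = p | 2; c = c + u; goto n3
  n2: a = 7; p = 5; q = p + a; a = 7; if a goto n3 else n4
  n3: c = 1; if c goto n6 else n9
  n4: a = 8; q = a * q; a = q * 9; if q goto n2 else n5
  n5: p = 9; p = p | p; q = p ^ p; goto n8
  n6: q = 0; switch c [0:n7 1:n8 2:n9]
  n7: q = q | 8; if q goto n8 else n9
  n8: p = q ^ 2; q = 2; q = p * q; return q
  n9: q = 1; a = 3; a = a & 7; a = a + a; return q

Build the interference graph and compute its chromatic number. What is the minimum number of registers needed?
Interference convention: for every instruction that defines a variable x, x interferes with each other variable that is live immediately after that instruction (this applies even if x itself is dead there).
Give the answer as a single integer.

Block summaries:
  n0: def={c,u} ue=∅
  n1: def={c,p} ue={c,u}
  n2: def={a,p,q} ue=∅
  n3: def={c} ue=∅
  n4: def={a,q} ue={q}
  n5: def={p,q} ue=∅
  n6: def={q} ue={c}
  n7: def={q} ue={q}
  n8: def={p,q} ue={q}
  n9: def={a,q} ue=∅

Live sets:
  live n0: ∅→{c,u}
  live n1: {c,u}→∅
  live n2: ∅→{q}
  live n3: ∅→{c}
  live n4: {q}→∅
  live n5: ∅→{q}
  live n6: {c}→{q}
  live n7: {q}→{q}
  live n8: {q}→∅
  live n9: ∅→∅

Conflict graph:
  a: {p,q}
  c: {q,u}
  p: {a,q,u}
  q: {a,c,p}
  u: {c,p}

Chromatic number:
  lower bound: {a,p,q} mutually conflict ⇒ χ ≥ 3
  3-colouring: R0={c,p}  R1={q,u}  R2={a}
  χ = 3

Answer: 3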